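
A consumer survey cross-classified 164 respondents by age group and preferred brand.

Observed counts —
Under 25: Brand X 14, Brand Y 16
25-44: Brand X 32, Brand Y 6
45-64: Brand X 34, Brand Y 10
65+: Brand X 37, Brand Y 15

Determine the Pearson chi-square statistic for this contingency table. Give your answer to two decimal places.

12.77

Row totals: 30, 38, 44, 52. Column totals: 117, 47. Grand total N = 164.
Expected counts (row total × column total / N):
  Under 25, Brand X: 30×117/164 = 21.402
  Under 25, Brand Y: 30×47/164 = 8.598
  25-44, Brand X: 38×117/164 = 27.110
  25-44, Brand Y: 38×47/164 = 10.890
  45-64, Brand X: 44×117/164 = 31.390
  45-64, Brand Y: 44×47/164 = 12.610
  65+, Brand X: 52×117/164 = 37.098
  65+, Brand Y: 52×47/164 = 14.902
Contributions (O − E)²/E:
  (14 − 21.402)²/21.402 = 2.5600
  (16 − 8.598)²/8.598 = 6.3724
  (32 − 27.110)²/27.110 = 0.8820
  (6 − 10.890)²/10.890 = 2.1958
  (34 − 31.390)²/31.390 = 0.2170
  (10 − 12.610)²/12.610 = 0.5402
  (37 − 37.098)²/37.098 = 0.0003
  (15 − 14.902)²/14.902 = 0.0006
χ² = 2.5600 + 6.3724 + 0.8820 + 2.1958 + 0.2170 + 0.5402 + 0.0003 + 0.0006 = 12.77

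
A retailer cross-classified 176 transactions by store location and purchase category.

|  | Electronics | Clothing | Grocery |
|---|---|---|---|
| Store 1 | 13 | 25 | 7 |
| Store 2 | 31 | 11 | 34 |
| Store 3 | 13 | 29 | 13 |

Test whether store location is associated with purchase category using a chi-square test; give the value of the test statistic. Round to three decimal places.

30.587

Row totals: 45, 76, 55. Column totals: 57, 65, 54. Grand total N = 176.
Expected counts (row total × column total / N):
  Store 1, Electronics: 45×57/176 = 14.5739
  Store 1, Clothing: 45×65/176 = 16.6193
  Store 1, Grocery: 45×54/176 = 13.8068
  Store 2, Electronics: 76×57/176 = 24.6136
  Store 2, Clothing: 76×65/176 = 28.0682
  Store 2, Grocery: 76×54/176 = 23.3182
  Store 3, Electronics: 55×57/176 = 17.8125
  Store 3, Clothing: 55×65/176 = 20.3125
  Store 3, Grocery: 55×54/176 = 16.8750
Contributions (O − E)²/E:
  (13 − 14.5739)²/14.5739 = 0.1700
  (25 − 16.6193)²/16.6193 = 4.2262
  (7 − 13.8068)²/13.8068 = 3.3558
  (31 − 24.6136)²/24.6136 = 1.6571
  (11 − 28.0682)²/28.0682 = 10.3791
  (34 − 23.3182)²/23.3182 = 4.8932
  (13 − 17.8125)²/17.8125 = 1.3002
  (29 − 20.3125)²/20.3125 = 3.7156
  (13 − 16.8750)²/16.8750 = 0.8898
χ² = 0.1700 + 4.2262 + 3.3558 + 1.6571 + 10.3791 + 4.8932 + 1.3002 + 3.7156 + 0.8898 = 30.587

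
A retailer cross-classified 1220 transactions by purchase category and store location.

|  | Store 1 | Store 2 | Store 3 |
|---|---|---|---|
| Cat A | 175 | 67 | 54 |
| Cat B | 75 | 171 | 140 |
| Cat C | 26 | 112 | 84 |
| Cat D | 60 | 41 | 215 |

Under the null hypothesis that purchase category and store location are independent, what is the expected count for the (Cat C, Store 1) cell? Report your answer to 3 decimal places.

Row total (Cat C) = 222; column total (Store 1) = 336; grand total N = 1220.
Expected count = (row total × column total) / N = 222 × 336 / 1220 = 61.141.

61.141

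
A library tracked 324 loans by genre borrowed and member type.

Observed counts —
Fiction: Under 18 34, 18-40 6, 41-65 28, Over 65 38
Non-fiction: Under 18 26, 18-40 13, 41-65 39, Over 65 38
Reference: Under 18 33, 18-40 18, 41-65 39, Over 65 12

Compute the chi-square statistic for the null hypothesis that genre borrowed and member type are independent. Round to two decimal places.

24.49

Row totals: 106, 116, 102. Column totals: 93, 37, 106, 88. Grand total N = 324.
Expected counts (row total × column total / N):
  Fiction, Under 18: 106×93/324 = 30.426
  Fiction, 18-40: 106×37/324 = 12.105
  Fiction, 41-65: 106×106/324 = 34.679
  Fiction, Over 65: 106×88/324 = 28.790
  Non-fiction, Under 18: 116×93/324 = 33.296
  Non-fiction, 18-40: 116×37/324 = 13.247
  Non-fiction, 41-65: 116×106/324 = 37.951
  Non-fiction, Over 65: 116×88/324 = 31.506
  Reference, Under 18: 102×93/324 = 29.278
  Reference, 18-40: 102×37/324 = 11.648
  Reference, 41-65: 102×106/324 = 33.370
  Reference, Over 65: 102×88/324 = 27.704
Contributions (O − E)²/E:
  (34 − 30.426)²/30.426 = 0.4198
  (6 − 12.105)²/12.105 = 3.0790
  (28 − 34.679)²/34.679 = 1.2863
  (38 − 28.790)²/28.790 = 2.9463
  (26 − 33.296)²/33.296 = 1.5987
  (13 − 13.247)²/13.247 = 0.0046
  (39 − 37.951)²/37.951 = 0.0290
  (38 − 31.506)²/31.506 = 1.3385
  (33 − 29.278)²/29.278 = 0.4732
  (18 − 11.648)²/11.648 = 3.4639
  (39 − 33.370)²/33.370 = 0.9499
  (12 − 27.704)²/27.704 = 8.9018
χ² = 0.4198 + 3.0790 + 1.2863 + 2.9463 + 1.5987 + 0.0046 + 0.0290 + 1.3385 + 0.4732 + 3.4639 + 0.9499 + 8.9018 = 24.49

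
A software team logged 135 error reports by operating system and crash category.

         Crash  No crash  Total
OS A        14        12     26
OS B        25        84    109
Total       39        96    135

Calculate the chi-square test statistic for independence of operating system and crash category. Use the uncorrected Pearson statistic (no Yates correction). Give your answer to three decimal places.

9.764

Grand total N = 135.
Expected counts (row total × column total / N):
  OS A, Crash: 26×39/135 = 7.5111
  OS A, No crash: 26×96/135 = 18.4889
  OS B, Crash: 109×39/135 = 31.4889
  OS B, No crash: 109×96/135 = 77.5111
Contributions (O − E)²/E:
  (14 − 7.5111)²/7.5111 = 5.6058
  (12 − 18.4889)²/18.4889 = 2.2774
  (25 − 31.4889)²/31.4889 = 1.3372
  (84 − 77.5111)²/77.5111 = 0.5432
χ² = 5.6058 + 2.2774 + 1.3372 + 0.5432 = 9.764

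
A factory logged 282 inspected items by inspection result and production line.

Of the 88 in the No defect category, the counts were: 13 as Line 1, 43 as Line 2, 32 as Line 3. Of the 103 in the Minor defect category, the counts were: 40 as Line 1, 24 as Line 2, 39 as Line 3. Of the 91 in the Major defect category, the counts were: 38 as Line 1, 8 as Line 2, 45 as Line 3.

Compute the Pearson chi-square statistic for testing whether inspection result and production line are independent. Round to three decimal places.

42.222

Row totals: 88, 103, 91. Column totals: 91, 75, 116. Grand total N = 282.
Expected counts (row total × column total / N):
  No defect, Line 1: 88×91/282 = 28.39716
  No defect, Line 2: 88×75/282 = 23.40426
  No defect, Line 3: 88×116/282 = 36.19858
  Minor defect, Line 1: 103×91/282 = 33.23759
  Minor defect, Line 2: 103×75/282 = 27.39362
  Minor defect, Line 3: 103×116/282 = 42.36879
  Major defect, Line 1: 91×91/282 = 29.36525
  Major defect, Line 2: 91×75/282 = 24.20213
  Major defect, Line 3: 91×116/282 = 37.43262
Contributions (O − E)²/E:
  (13 − 28.39716)²/28.39716 = 8.3485
  (43 − 23.40426)²/23.40426 = 16.4070
  (32 − 36.19858)²/36.19858 = 0.4870
  (40 − 33.23759)²/33.23759 = 1.3759
  (24 − 27.39362)²/27.39362 = 0.4204
  (39 − 42.36879)²/42.36879 = 0.2679
  (38 − 29.36525)²/29.36525 = 2.5390
  (8 − 24.20213)²/24.20213 = 10.8465
  (45 − 37.43262)²/37.43262 = 1.5298
χ² = 8.3485 + 16.4070 + 0.4870 + 1.3759 + 0.4204 + 0.2679 + 2.5390 + 10.8465 + 1.5298 = 42.222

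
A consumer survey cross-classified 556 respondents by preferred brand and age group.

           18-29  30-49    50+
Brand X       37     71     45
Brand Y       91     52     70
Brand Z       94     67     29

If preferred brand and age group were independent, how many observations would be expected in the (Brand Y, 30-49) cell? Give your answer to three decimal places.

72.788

Row total (Brand Y) = 213; column total (30-49) = 190; grand total N = 556.
Expected count = (row total × column total) / N = 213 × 190 / 556 = 72.788.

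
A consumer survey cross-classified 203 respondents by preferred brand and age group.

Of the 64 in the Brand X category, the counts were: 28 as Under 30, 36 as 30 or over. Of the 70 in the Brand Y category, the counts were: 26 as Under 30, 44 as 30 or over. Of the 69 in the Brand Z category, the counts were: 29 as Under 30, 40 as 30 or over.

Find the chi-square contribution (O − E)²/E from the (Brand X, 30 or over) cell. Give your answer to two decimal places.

0.09

Row total (Brand X) = 64; column total (30 or over) = 120; N = 203.
Expected count E = 64 × 120 / 203 = 37.833.
Contribution = (O − E)²/E = (36 − 37.833)² / 37.833 = 0.09.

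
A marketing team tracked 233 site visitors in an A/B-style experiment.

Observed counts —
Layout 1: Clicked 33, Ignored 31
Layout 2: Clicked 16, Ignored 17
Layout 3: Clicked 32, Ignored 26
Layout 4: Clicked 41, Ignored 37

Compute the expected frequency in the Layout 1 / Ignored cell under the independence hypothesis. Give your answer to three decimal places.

Row total (Layout 1) = 64; column total (Ignored) = 111; grand total N = 233.
Expected count = (row total × column total) / N = 64 × 111 / 233 = 30.489.

30.489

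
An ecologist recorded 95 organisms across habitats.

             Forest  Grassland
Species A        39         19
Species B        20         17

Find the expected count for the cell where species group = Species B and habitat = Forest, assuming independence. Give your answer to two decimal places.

Row total (Species B) = 37; column total (Forest) = 59; grand total N = 95.
Expected count = (row total × column total) / N = 37 × 59 / 95 = 22.98.

22.98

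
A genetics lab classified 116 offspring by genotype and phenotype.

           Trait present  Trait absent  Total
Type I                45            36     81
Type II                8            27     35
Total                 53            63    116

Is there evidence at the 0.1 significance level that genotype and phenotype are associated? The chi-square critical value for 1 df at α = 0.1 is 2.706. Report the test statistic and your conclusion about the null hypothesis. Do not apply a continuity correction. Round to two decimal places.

Grand total N = 116.
Expected counts (row total × column total / N):
  Type I, Trait present: 81×53/116 = 37.009
  Type I, Trait absent: 81×63/116 = 43.991
  Type II, Trait present: 35×53/116 = 15.991
  Type II, Trait absent: 35×63/116 = 19.009
Contributions (O − E)²/E:
  (45 − 37.009)²/37.009 = 1.7254
  (36 − 43.991)²/43.991 = 1.4516
  (8 − 15.991)²/15.991 = 3.9933
  (27 − 19.009)²/19.009 = 3.3593
χ² = 1.7254 + 1.4516 + 3.9933 + 3.3593 = 10.53
df = (2−1)(2−1) = 1. Since 10.53 > 2.706, reject the null hypothesis of independence at α = 0.1.

10.53; reject H₀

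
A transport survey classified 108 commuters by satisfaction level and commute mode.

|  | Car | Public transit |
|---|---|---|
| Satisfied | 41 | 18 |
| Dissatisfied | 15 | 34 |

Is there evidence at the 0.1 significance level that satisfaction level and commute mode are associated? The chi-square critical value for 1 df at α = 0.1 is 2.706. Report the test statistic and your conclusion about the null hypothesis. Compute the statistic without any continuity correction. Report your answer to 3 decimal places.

Row totals: 59, 49. Column totals: 56, 52. Grand total N = 108.
Expected counts (row total × column total / N):
  Satisfied, Car: 59×56/108 = 30.5926
  Satisfied, Public transit: 59×52/108 = 28.4074
  Dissatisfied, Car: 49×56/108 = 25.4074
  Dissatisfied, Public transit: 49×52/108 = 23.5926
Contributions (O − E)²/E:
  (41 − 30.5926)²/30.5926 = 3.5405
  (18 − 28.4074)²/28.4074 = 3.8129
  (15 − 25.4074)²/25.4074 = 4.2631
  (34 − 23.5926)²/23.5926 = 4.5910
χ² = 3.5405 + 3.8129 + 4.2631 + 4.5910 = 16.208
df = (2−1)(2−1) = 1. Since 16.208 > 2.706, reject the null hypothesis of independence at α = 0.1.

16.208; reject H₀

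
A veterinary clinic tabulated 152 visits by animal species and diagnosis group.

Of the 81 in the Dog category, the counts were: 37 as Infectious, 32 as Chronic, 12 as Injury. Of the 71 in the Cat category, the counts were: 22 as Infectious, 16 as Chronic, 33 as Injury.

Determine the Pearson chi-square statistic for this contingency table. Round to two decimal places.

Row totals: 81, 71. Column totals: 59, 48, 45. Grand total N = 152.
Expected counts (row total × column total / N):
  Dog, Infectious: 81×59/152 = 31.441
  Dog, Chronic: 81×48/152 = 25.579
  Dog, Injury: 81×45/152 = 23.980
  Cat, Infectious: 71×59/152 = 27.559
  Cat, Chronic: 71×48/152 = 22.421
  Cat, Injury: 71×45/152 = 21.020
Contributions (O − E)²/E:
  (37 − 31.441)²/31.441 = 0.9829
  (32 − 25.579)²/25.579 = 1.6118
  (12 − 23.980)²/23.980 = 5.9850
  (22 − 27.559)²/27.559 = 1.1213
  (16 − 22.421)²/22.421 = 1.8389
  (33 − 21.020)²/21.020 = 6.8278
χ² = 0.9829 + 1.6118 + 5.9850 + 1.1213 + 1.8389 + 6.8278 = 18.37

18.37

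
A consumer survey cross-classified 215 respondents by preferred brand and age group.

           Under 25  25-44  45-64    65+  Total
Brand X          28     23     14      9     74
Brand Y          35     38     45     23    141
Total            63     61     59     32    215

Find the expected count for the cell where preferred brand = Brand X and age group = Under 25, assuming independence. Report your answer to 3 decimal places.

21.684

Row total (Brand X) = 74; column total (Under 25) = 63; grand total N = 215.
Expected count = (row total × column total) / N = 74 × 63 / 215 = 21.684.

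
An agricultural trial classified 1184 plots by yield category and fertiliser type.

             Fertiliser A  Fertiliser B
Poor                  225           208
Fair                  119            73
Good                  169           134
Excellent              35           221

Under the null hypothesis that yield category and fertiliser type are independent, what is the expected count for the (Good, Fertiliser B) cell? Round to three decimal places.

Row total (Good) = 303; column total (Fertiliser B) = 636; grand total N = 1184.
Expected count = (row total × column total) / N = 303 × 636 / 1184 = 162.760.

162.760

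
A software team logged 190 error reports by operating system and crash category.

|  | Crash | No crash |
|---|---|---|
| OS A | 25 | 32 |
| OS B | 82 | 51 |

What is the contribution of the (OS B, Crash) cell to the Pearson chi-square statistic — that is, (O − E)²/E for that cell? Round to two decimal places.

Row total (OS B) = 133; column total (Crash) = 107; N = 190.
Expected count E = 133 × 107 / 190 = 74.900.
Contribution = (O − E)²/E = (82 − 74.900)² / 74.900 = 0.67.

0.67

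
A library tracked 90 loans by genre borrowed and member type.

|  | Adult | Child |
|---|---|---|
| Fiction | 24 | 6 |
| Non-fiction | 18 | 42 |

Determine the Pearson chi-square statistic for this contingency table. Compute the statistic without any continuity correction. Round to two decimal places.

Row totals: 30, 60. Column totals: 42, 48. Grand total N = 90.
Expected counts (row total × column total / N):
  Fiction, Adult: 30×42/90 = 14.000
  Fiction, Child: 30×48/90 = 16.000
  Non-fiction, Adult: 60×42/90 = 28.000
  Non-fiction, Child: 60×48/90 = 32.000
Contributions (O − E)²/E:
  (24 − 14.000)²/14.000 = 7.1429
  (6 − 16.000)²/16.000 = 6.2500
  (18 − 28.000)²/28.000 = 3.5714
  (42 − 32.000)²/32.000 = 3.1250
χ² = 7.1429 + 6.2500 + 3.5714 + 3.1250 = 20.09

20.09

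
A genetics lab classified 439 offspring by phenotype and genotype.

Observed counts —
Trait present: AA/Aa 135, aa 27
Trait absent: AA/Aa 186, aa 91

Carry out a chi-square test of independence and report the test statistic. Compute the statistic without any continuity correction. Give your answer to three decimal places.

Row totals: 162, 277. Column totals: 321, 118. Grand total N = 439.
Expected counts (row total × column total / N):
  Trait present, AA/Aa: 162×321/439 = 118.4556
  Trait present, aa: 162×118/439 = 43.5444
  Trait absent, AA/Aa: 277×321/439 = 202.5444
  Trait absent, aa: 277×118/439 = 74.4556
Contributions (O − E)²/E:
  (135 − 118.4556)²/118.4556 = 2.3107
  (27 − 43.5444)²/43.5444 = 6.2859
  (186 − 202.5444)²/202.5444 = 1.3514
  (91 − 74.4556)²/74.4556 = 3.6762
χ² = 2.3107 + 6.2859 + 1.3514 + 3.6762 = 13.624

13.624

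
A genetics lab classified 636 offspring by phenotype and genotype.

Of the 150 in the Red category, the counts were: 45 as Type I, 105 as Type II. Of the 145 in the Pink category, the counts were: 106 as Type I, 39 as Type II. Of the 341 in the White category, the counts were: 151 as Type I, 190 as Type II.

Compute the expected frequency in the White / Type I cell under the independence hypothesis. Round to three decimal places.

Row total (White) = 341; column total (Type I) = 302; grand total N = 636.
Expected count = (row total × column total) / N = 341 × 302 / 636 = 161.921.

161.921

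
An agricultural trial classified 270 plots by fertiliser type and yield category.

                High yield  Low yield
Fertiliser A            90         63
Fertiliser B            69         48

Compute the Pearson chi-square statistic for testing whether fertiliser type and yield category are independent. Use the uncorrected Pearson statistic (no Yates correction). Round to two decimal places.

0.00

Row totals: 153, 117. Column totals: 159, 111. Grand total N = 270.
Expected counts (row total × column total / N):
  Fertiliser A, High yield: 153×159/270 = 90.100
  Fertiliser A, Low yield: 153×111/270 = 62.900
  Fertiliser B, High yield: 117×159/270 = 68.900
  Fertiliser B, Low yield: 117×111/270 = 48.100
Contributions (O − E)²/E:
  (90 − 90.100)²/90.100 = 0.0001
  (63 − 62.900)²/62.900 = 0.0002
  (69 − 68.900)²/68.900 = 0.0001
  (48 − 48.100)²/48.100 = 0.0002
χ² = 0.0001 + 0.0002 + 0.0001 + 0.0002 = 0.00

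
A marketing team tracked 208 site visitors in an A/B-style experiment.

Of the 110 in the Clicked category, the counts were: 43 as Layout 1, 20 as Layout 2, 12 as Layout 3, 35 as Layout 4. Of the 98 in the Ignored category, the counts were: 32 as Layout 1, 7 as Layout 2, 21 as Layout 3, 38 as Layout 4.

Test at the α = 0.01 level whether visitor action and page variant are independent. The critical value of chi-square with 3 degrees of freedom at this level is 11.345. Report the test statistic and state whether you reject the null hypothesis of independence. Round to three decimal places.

Row totals: 110, 98. Column totals: 75, 27, 33, 73. Grand total N = 208.
Expected counts (row total × column total / N):
  Clicked, Layout 1: 110×75/208 = 39.6635
  Clicked, Layout 2: 110×27/208 = 14.2788
  Clicked, Layout 3: 110×33/208 = 17.4519
  Clicked, Layout 4: 110×73/208 = 38.6058
  Ignored, Layout 1: 98×75/208 = 35.3365
  Ignored, Layout 2: 98×27/208 = 12.7212
  Ignored, Layout 3: 98×33/208 = 15.5481
  Ignored, Layout 4: 98×73/208 = 34.3942
Contributions (O − E)²/E:
  (43 − 39.6635)²/39.6635 = 0.2807
  (20 − 14.2788)²/14.2788 = 2.2924
  (12 − 17.4519)²/17.4519 = 1.7032
  (35 − 38.6058)²/38.6058 = 0.3368
  (32 − 35.3365)²/35.3365 = 0.3150
  (7 − 12.7212)²/12.7212 = 2.5730
  (21 − 15.5481)²/15.5481 = 1.9117
  (38 − 34.3942)²/34.3942 = 0.3780
χ² = 0.2807 + 2.2924 + 1.7032 + 0.3368 + 0.3150 + 2.5730 + 1.9117 + 0.3780 = 9.791
df = (2−1)(4−1) = 3. Since 9.791 < 11.345, fail to reject the null hypothesis of independence at α = 0.01.

9.791; fail to reject H₀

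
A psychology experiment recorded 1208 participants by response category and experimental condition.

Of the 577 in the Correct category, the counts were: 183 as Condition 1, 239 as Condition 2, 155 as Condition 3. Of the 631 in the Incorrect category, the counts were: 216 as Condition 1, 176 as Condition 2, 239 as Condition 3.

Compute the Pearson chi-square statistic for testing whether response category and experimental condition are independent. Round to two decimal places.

27.84

Row totals: 577, 631. Column totals: 399, 415, 394. Grand total N = 1208.
Expected counts (row total × column total / N):
  Correct, Condition 1: 577×399/1208 = 190.582
  Correct, Condition 2: 577×415/1208 = 198.224
  Correct, Condition 3: 577×394/1208 = 188.194
  Incorrect, Condition 1: 631×399/1208 = 208.418
  Incorrect, Condition 2: 631×415/1208 = 216.776
  Incorrect, Condition 3: 631×394/1208 = 205.806
Contributions (O − E)²/E:
  (183 − 190.582)²/190.582 = 0.3016
  (239 − 198.224)²/198.224 = 8.3879
  (155 − 188.194)²/188.194 = 5.8548
  (216 − 208.418)²/208.418 = 0.2758
  (176 − 216.776)²/216.776 = 7.6700
  (239 − 205.806)²/205.806 = 5.3538
χ² = 0.3016 + 8.3879 + 5.8548 + 0.2758 + 7.6700 + 5.3538 = 27.84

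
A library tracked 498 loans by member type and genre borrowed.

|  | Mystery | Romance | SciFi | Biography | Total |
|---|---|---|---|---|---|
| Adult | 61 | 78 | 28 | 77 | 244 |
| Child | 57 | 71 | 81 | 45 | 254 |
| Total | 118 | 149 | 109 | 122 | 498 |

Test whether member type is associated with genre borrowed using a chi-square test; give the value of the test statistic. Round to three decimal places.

Grand total N = 498.
Expected counts (row total × column total / N):
  Adult, Mystery: 244×118/498 = 57.8153
  Adult, Romance: 244×149/498 = 73.0040
  Adult, SciFi: 244×109/498 = 53.4056
  Adult, Biography: 244×122/498 = 59.7751
  Child, Mystery: 254×118/498 = 60.1847
  Child, Romance: 254×149/498 = 75.9960
  Child, SciFi: 254×109/498 = 55.5944
  Child, Biography: 254×122/498 = 62.2249
Contributions (O − E)²/E:
  (61 − 57.8153)²/57.8153 = 0.1754
  (78 − 73.0040)²/73.0040 = 0.3419
  (28 − 53.4056)²/53.4056 = 12.0857
  (77 − 59.7751)²/59.7751 = 4.9636
  (57 − 60.1847)²/60.1847 = 0.1685
  (71 − 75.9960)²/75.9960 = 0.3284
  (81 − 55.5944)²/55.5944 = 11.6099
  (45 − 62.2249)²/62.2249 = 4.7681
χ² = 0.1754 + 0.3419 + 12.0857 + 4.9636 + 0.1685 + 0.3284 + 11.6099 + 4.7681 = 34.442

34.442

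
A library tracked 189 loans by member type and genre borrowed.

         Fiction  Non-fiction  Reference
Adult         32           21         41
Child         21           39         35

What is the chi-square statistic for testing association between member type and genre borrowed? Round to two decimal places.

8.15

Row totals: 94, 95. Column totals: 53, 60, 76. Grand total N = 189.
Expected counts (row total × column total / N):
  Adult, Fiction: 94×53/189 = 26.360
  Adult, Non-fiction: 94×60/189 = 29.841
  Adult, Reference: 94×76/189 = 37.799
  Child, Fiction: 95×53/189 = 26.640
  Child, Non-fiction: 95×60/189 = 30.159
  Child, Reference: 95×76/189 = 38.201
Contributions (O − E)²/E:
  (32 − 26.360)²/26.360 = 1.2067
  (21 − 29.841)²/29.841 = 2.6193
  (41 − 37.799)²/37.799 = 0.2711
  (21 − 26.640)²/26.640 = 1.1941
  (39 − 30.159)²/30.159 = 2.5917
  (35 − 38.201)²/38.201 = 0.2682
χ² = 1.2067 + 2.6193 + 0.2711 + 1.1941 + 2.5917 + 0.2682 = 8.15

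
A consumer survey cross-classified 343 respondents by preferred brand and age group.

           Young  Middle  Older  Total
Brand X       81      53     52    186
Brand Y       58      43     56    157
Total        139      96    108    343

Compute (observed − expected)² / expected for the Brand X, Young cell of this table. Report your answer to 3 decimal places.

0.420

Row total (Brand X) = 186; column total (Young) = 139; N = 343.
Expected count E = 186 × 139 / 343 = 75.3761.
Contribution = (O − E)²/E = (81 − 75.3761)² / 75.3761 = 0.420.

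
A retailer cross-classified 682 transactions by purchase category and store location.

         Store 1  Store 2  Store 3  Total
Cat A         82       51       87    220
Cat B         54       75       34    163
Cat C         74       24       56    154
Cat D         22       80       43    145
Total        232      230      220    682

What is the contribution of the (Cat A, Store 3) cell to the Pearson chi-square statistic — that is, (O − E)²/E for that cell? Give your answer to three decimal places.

Row total (Cat A) = 220; column total (Store 3) = 220; N = 682.
Expected count E = 220 × 220 / 682 = 70.96774.
Contribution = (O − E)²/E = (87 − 70.96774)² / 70.96774 = 3.622.

3.622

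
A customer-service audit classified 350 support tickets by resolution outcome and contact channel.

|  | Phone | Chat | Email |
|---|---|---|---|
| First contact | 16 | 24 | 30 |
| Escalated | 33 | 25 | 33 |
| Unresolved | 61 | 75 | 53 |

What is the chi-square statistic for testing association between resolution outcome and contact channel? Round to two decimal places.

8.72

Row totals: 70, 91, 189. Column totals: 110, 124, 116. Grand total N = 350.
Expected counts (row total × column total / N):
  First contact, Phone: 70×110/350 = 22.000
  First contact, Chat: 70×124/350 = 24.800
  First contact, Email: 70×116/350 = 23.200
  Escalated, Phone: 91×110/350 = 28.600
  Escalated, Chat: 91×124/350 = 32.240
  Escalated, Email: 91×116/350 = 30.160
  Unresolved, Phone: 189×110/350 = 59.400
  Unresolved, Chat: 189×124/350 = 66.960
  Unresolved, Email: 189×116/350 = 62.640
Contributions (O − E)²/E:
  (16 − 22.000)²/22.000 = 1.6364
  (24 − 24.800)²/24.800 = 0.0258
  (30 − 23.200)²/23.200 = 1.9931
  (33 − 28.600)²/28.600 = 0.6769
  (25 − 32.240)²/32.240 = 1.6259
  (33 − 30.160)²/30.160 = 0.2674
  (61 − 59.400)²/59.400 = 0.0431
  (75 − 66.960)²/66.960 = 0.9654
  (53 − 62.640)²/62.640 = 1.4836
χ² = 1.6364 + 0.0258 + 1.9931 + 0.6769 + 1.6259 + 0.2674 + 0.0431 + 0.9654 + 1.4836 = 8.72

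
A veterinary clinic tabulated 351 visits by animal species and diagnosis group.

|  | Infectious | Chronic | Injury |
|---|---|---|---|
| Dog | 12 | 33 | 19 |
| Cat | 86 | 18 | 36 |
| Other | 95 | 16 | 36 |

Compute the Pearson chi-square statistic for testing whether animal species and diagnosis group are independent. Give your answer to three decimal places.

Row totals: 64, 140, 147. Column totals: 193, 67, 91. Grand total N = 351.
Expected counts (row total × column total / N):
  Dog, Infectious: 64×193/351 = 35.1909
  Dog, Chronic: 64×67/351 = 12.2165
  Dog, Injury: 64×91/351 = 16.5926
  Cat, Infectious: 140×193/351 = 76.9801
  Cat, Chronic: 140×67/351 = 26.7236
  Cat, Injury: 140×91/351 = 36.2963
  Other, Infectious: 147×193/351 = 80.8291
  Other, Chronic: 147×67/351 = 28.0598
  Other, Injury: 147×91/351 = 38.1111
Contributions (O − E)²/E:
  (12 − 35.1909)²/35.1909 = 15.2829
  (33 − 12.2165)²/12.2165 = 35.3582
  (19 − 16.5926)²/16.5926 = 0.3493
  (86 − 76.9801)²/76.9801 = 1.0569
  (18 − 26.7236)²/26.7236 = 2.8477
  (36 − 36.2963)²/36.2963 = 0.0024
  (95 − 80.8291)²/80.8291 = 2.4844
  (16 − 28.0598)²/28.0598 = 5.1832
  (36 − 38.1111)²/38.1111 = 0.1169
χ² = 15.2829 + 35.3582 + 0.3493 + 1.0569 + 2.8477 + 0.0024 + 2.4844 + 5.1832 + 0.1169 = 62.682

62.682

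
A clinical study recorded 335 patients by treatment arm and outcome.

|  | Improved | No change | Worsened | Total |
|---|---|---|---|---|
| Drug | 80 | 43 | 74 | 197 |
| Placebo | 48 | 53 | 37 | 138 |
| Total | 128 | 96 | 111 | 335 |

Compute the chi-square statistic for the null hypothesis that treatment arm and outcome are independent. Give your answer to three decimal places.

Grand total N = 335.
Expected counts (row total × column total / N):
  Drug, Improved: 197×128/335 = 75.2716
  Drug, No change: 197×96/335 = 56.4537
  Drug, Worsened: 197×111/335 = 65.2746
  Placebo, Improved: 138×128/335 = 52.7284
  Placebo, No change: 138×96/335 = 39.5463
  Placebo, Worsened: 138×111/335 = 45.7254
Contributions (O − E)²/E:
  (80 − 75.2716)²/75.2716 = 0.2970
  (43 − 56.4537)²/56.4537 = 3.2062
  (74 − 65.2746)²/65.2746 = 1.1663
  (48 − 52.7284)²/52.7284 = 0.4240
  (53 − 39.5463)²/39.5463 = 4.5770
  (37 − 45.7254)²/45.7254 = 1.6650
χ² = 0.2970 + 3.2062 + 1.1663 + 0.4240 + 4.5770 + 1.6650 = 11.336

11.336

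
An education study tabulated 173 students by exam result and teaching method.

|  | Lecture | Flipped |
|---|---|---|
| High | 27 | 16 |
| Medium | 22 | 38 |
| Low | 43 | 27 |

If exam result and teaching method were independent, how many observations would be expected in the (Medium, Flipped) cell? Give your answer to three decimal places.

28.092

Row total (Medium) = 60; column total (Flipped) = 81; grand total N = 173.
Expected count = (row total × column total) / N = 60 × 81 / 173 = 28.092.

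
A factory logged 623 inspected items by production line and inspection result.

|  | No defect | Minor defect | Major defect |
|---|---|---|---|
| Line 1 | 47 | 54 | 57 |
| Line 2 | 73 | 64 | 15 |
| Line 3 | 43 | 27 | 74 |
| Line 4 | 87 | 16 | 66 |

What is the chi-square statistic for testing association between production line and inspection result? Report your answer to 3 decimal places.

96.232

Row totals: 158, 152, 144, 169. Column totals: 250, 161, 212. Grand total N = 623.
Expected counts (row total × column total / N):
  Line 1, No defect: 158×250/623 = 63.4029
  Line 1, Minor defect: 158×161/623 = 40.8315
  Line 1, Major defect: 158×212/623 = 53.7657
  Line 2, No defect: 152×250/623 = 60.9952
  Line 2, Minor defect: 152×161/623 = 39.2809
  Line 2, Major defect: 152×212/623 = 51.7239
  Line 3, No defect: 144×250/623 = 57.7849
  Line 3, Minor defect: 144×161/623 = 37.2135
  Line 3, Major defect: 144×212/623 = 49.0016
  Line 4, No defect: 169×250/623 = 67.8170
  Line 4, Minor defect: 169×161/623 = 43.6742
  Line 4, Major defect: 169×212/623 = 57.5088
Contributions (O − E)²/E:
  (47 − 63.4029)²/63.4029 = 4.2436
  (54 − 40.8315)²/40.8315 = 4.2470
  (57 − 53.7657)²/53.7657 = 0.1946
  (73 − 60.9952)²/60.9952 = 2.3627
  (64 − 39.2809)²/39.2809 = 15.5555
  (15 − 51.7239)²/51.7239 = 26.0739
  (43 − 57.7849)²/57.7849 = 3.7829
  (27 − 37.2135)²/37.2135 = 2.8032
  (74 − 49.0016)²/49.0016 = 12.7531
  (87 − 67.8170)²/67.8170 = 5.4262
  (16 − 43.6742)²/43.6742 = 17.5358
  (66 − 57.5088)²/57.5088 = 1.2537
χ² = 4.2436 + 4.2470 + 0.1946 + 2.3627 + 15.5555 + 26.0739 + 3.7829 + 2.8032 + 12.7531 + 5.4262 + 17.5358 + 1.2537 = 96.232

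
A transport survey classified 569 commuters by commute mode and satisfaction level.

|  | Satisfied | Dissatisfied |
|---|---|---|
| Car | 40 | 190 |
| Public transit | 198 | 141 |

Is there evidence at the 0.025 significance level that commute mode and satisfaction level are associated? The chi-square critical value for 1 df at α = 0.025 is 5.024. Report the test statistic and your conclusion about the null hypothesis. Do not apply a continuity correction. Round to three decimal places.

Row totals: 230, 339. Column totals: 238, 331. Grand total N = 569.
Expected counts (row total × column total / N):
  Car, Satisfied: 230×238/569 = 96.2039
  Car, Dissatisfied: 230×331/569 = 133.7961
  Public transit, Satisfied: 339×238/569 = 141.7961
  Public transit, Dissatisfied: 339×331/569 = 197.2039
Contributions (O − E)²/E:
  (40 − 96.2039)²/96.2039 = 32.8352
  (190 − 133.7961)²/133.7961 = 23.6096
  (198 − 141.7961)²/141.7961 = 22.2776
  (141 − 197.2039)²/197.2039 = 16.0183
χ² = 32.8352 + 23.6096 + 22.2776 + 16.0183 = 94.741
df = (2−1)(2−1) = 1. Since 94.741 > 5.024, reject the null hypothesis of independence at α = 0.025.

94.741; reject H₀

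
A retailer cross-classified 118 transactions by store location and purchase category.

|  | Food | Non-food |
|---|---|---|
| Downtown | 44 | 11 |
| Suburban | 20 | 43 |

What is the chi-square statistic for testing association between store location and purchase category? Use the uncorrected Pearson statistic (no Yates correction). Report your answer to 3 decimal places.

Row totals: 55, 63. Column totals: 64, 54. Grand total N = 118.
Expected counts (row total × column total / N):
  Downtown, Food: 55×64/118 = 29.8305
  Downtown, Non-food: 55×54/118 = 25.1695
  Suburban, Food: 63×64/118 = 34.1695
  Suburban, Non-food: 63×54/118 = 28.8305
Contributions (O − E)²/E:
  (44 − 29.8305)²/29.8305 = 6.7305
  (11 − 25.1695)²/25.1695 = 7.9769
  (20 − 34.1695)²/34.1695 = 5.8758
  (43 − 28.8305)²/28.8305 = 6.9640
χ² = 6.7305 + 7.9769 + 5.8758 + 6.9640 = 27.547

27.547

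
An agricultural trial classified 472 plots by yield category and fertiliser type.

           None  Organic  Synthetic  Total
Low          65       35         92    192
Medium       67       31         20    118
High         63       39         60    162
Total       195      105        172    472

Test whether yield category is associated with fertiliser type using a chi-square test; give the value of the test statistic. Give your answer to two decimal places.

31.40

Grand total N = 472.
Expected counts (row total × column total / N):
  Low, None: 192×195/472 = 79.322
  Low, Organic: 192×105/472 = 42.712
  Low, Synthetic: 192×172/472 = 69.966
  Medium, None: 118×195/472 = 48.750
  Medium, Organic: 118×105/472 = 26.250
  Medium, Synthetic: 118×172/472 = 43.000
  High, None: 162×195/472 = 66.928
  High, Organic: 162×105/472 = 36.038
  High, Synthetic: 162×172/472 = 59.034
Contributions (O − E)²/E:
  (65 − 79.322)²/79.322 = 2.5859
  (35 − 42.712)²/42.712 = 1.3925
  (92 − 69.966)²/69.966 = 6.9390
  (67 − 48.750)²/48.750 = 6.8321
  (31 − 26.250)²/26.250 = 0.8595
  (20 − 43.000)²/43.000 = 12.3023
  (63 − 66.928)²/66.928 = 0.2305
  (39 − 36.038)²/36.038 = 0.2434
  (60 − 59.034)²/59.034 = 0.0158
χ² = 2.5859 + 1.3925 + 6.9390 + 6.8321 + 0.8595 + 12.3023 + 0.2305 + 0.2434 + 0.0158 = 31.40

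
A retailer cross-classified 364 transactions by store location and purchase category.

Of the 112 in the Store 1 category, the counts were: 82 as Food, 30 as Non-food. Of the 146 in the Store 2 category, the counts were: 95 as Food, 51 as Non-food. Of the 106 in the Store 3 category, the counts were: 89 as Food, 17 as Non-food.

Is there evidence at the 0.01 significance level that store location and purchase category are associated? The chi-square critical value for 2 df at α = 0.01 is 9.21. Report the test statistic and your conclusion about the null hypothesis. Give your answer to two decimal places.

11.14; reject H₀

Row totals: 112, 146, 106. Column totals: 266, 98. Grand total N = 364.
Expected counts (row total × column total / N):
  Store 1, Food: 112×266/364 = 81.8462
  Store 1, Non-food: 112×98/364 = 30.1538
  Store 2, Food: 146×266/364 = 106.6923
  Store 2, Non-food: 146×98/364 = 39.3077
  Store 3, Food: 106×266/364 = 77.4615
  Store 3, Non-food: 106×98/364 = 28.5385
Contributions (O − E)²/E:
  (82 − 81.8462)²/81.8462 = 0.0003
  (30 − 30.1538)²/30.1538 = 0.0008
  (95 − 106.6923)²/106.6923 = 1.2813
  (51 − 39.3077)²/39.3077 = 3.4779
  (89 − 77.4615)²/77.4615 = 1.7188
  (17 − 28.5385)²/28.5385 = 4.6652
χ² = 0.0003 + 0.0008 + 1.2813 + 3.4779 + 1.7188 + 4.6652 = 11.14
df = (3−1)(2−1) = 2. Since 11.14 > 9.21, reject the null hypothesis of independence at α = 0.01.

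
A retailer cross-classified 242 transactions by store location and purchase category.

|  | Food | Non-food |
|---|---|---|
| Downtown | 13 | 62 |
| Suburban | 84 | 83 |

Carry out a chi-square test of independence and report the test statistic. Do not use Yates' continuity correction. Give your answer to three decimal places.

23.420

Row totals: 75, 167. Column totals: 97, 145. Grand total N = 242.
Expected counts (row total × column total / N):
  Downtown, Food: 75×97/242 = 30.0620
  Downtown, Non-food: 75×145/242 = 44.9380
  Suburban, Food: 167×97/242 = 66.9380
  Suburban, Non-food: 167×145/242 = 100.0620
Contributions (O − E)²/E:
  (13 − 30.0620)²/30.0620 = 9.6837
  (62 − 44.9380)²/44.9380 = 6.4781
  (84 − 66.9380)²/66.9380 = 4.3490
  (83 − 100.0620)²/100.0620 = 2.9093
χ² = 9.6837 + 6.4781 + 4.3490 + 2.9093 = 23.420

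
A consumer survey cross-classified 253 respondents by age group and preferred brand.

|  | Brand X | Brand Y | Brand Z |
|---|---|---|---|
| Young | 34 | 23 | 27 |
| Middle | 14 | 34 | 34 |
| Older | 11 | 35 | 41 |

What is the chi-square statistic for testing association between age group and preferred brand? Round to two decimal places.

21.45

Row totals: 84, 82, 87. Column totals: 59, 92, 102. Grand total N = 253.
Expected counts (row total × column total / N):
  Young, Brand X: 84×59/253 = 19.589
  Young, Brand Y: 84×92/253 = 30.545
  Young, Brand Z: 84×102/253 = 33.866
  Middle, Brand X: 82×59/253 = 19.123
  Middle, Brand Y: 82×92/253 = 29.818
  Middle, Brand Z: 82×102/253 = 33.059
  Older, Brand X: 87×59/253 = 20.289
  Older, Brand Y: 87×92/253 = 31.636
  Older, Brand Z: 87×102/253 = 35.075
Contributions (O − E)²/E:
  (34 − 19.589)²/19.589 = 10.6017
  (23 − 30.545)²/30.545 = 1.8637
  (27 − 33.866)²/33.866 = 1.3920
  (14 − 19.123)²/19.123 = 1.3724
  (34 − 29.818)²/29.818 = 0.5865
  (34 − 33.059)²/33.059 = 0.0268
  (11 − 20.289)²/20.289 = 4.2528
  (35 − 31.636)²/31.636 = 0.3577
  (41 − 35.075)²/35.075 = 1.0009
χ² = 10.6017 + 1.8637 + 1.3920 + 1.3724 + 0.5865 + 0.0268 + 4.2528 + 0.3577 + 1.0009 = 21.45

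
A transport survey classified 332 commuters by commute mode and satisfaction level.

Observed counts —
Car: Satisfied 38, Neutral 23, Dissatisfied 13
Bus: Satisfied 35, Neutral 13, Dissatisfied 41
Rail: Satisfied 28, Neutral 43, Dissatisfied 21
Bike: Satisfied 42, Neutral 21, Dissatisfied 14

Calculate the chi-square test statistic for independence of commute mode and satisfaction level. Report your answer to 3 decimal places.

Row totals: 74, 89, 92, 77. Column totals: 143, 100, 89. Grand total N = 332.
Expected counts (row total × column total / N):
  Car, Satisfied: 74×143/332 = 31.87349
  Car, Neutral: 74×100/332 = 22.28916
  Car, Dissatisfied: 74×89/332 = 19.83735
  Bus, Satisfied: 89×143/332 = 38.33434
  Bus, Neutral: 89×100/332 = 26.80723
  Bus, Dissatisfied: 89×89/332 = 23.85843
  Rail, Satisfied: 92×143/332 = 39.62651
  Rail, Neutral: 92×100/332 = 27.71084
  Rail, Dissatisfied: 92×89/332 = 24.66265
  Bike, Satisfied: 77×143/332 = 33.16566
  Bike, Neutral: 77×100/332 = 23.19277
  Bike, Dissatisfied: 77×89/332 = 20.64157
Contributions (O − E)²/E:
  (38 − 31.87349)²/31.87349 = 1.1776
  (23 − 22.28916)²/22.28916 = 0.0227
  (13 − 19.83735)²/19.83735 = 2.3566
  (35 − 38.33434)²/38.33434 = 0.2900
  (13 − 26.80723)²/26.80723 = 7.1115
  (41 − 23.85843)²/23.85843 = 12.3157
  (28 − 39.62651)²/39.62651 = 3.4112
  (43 − 27.71084)²/27.71084 = 8.4356
  (21 − 24.66265)²/24.66265 = 0.5439
  (42 − 33.16566)²/33.16566 = 2.3532
  (21 − 23.19277)²/23.19277 = 0.2073
  (14 − 20.64157)²/20.64157 = 2.1370
χ² = 1.1776 + 0.0227 + 2.3566 + 0.2900 + 7.1115 + 12.3157 + 3.4112 + 8.4356 + 0.5439 + 2.3532 + 0.2073 + 2.1370 = 40.362

40.362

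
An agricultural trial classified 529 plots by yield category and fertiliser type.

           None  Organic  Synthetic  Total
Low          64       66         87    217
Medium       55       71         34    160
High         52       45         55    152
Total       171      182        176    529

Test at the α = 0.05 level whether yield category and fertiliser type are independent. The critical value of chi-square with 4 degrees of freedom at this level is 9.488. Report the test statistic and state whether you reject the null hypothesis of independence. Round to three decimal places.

17.930; reject H₀

Grand total N = 529.
Expected counts (row total × column total / N):
  Low, None: 217×171/529 = 70.1456
  Low, Organic: 217×182/529 = 74.6578
  Low, Synthetic: 217×176/529 = 72.1966
  Medium, None: 160×171/529 = 51.7202
  Medium, Organic: 160×182/529 = 55.0473
  Medium, Synthetic: 160×176/529 = 53.2325
  High, None: 152×171/529 = 49.1342
  High, Organic: 152×182/529 = 52.2949
  High, Synthetic: 152×176/529 = 50.5709
Contributions (O − E)²/E:
  (64 − 70.1456)²/70.1456 = 0.5384
  (66 − 74.6578)²/74.6578 = 1.0040
  (87 − 72.1966)²/72.1966 = 3.0353
  (55 − 51.7202)²/51.7202 = 0.2080
  (71 − 55.0473)²/55.0473 = 4.6231
  (34 − 53.2325)²/53.2325 = 6.9486
  (52 − 49.1342)²/49.1342 = 0.1672
  (45 − 52.2949)²/52.2949 = 1.0176
  (55 − 50.5709)²/50.5709 = 0.3879
χ² = 0.5384 + 1.0040 + 3.0353 + 0.2080 + 4.6231 + 6.9486 + 0.1672 + 1.0176 + 0.3879 = 17.930
df = (3−1)(3−1) = 4. Since 17.930 > 9.488, reject the null hypothesis of independence at α = 0.05.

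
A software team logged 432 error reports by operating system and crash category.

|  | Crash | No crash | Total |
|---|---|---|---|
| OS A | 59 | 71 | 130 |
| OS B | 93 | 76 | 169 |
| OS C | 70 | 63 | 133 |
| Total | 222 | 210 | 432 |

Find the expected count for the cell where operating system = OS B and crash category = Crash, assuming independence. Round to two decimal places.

86.85

Row total (OS B) = 169; column total (Crash) = 222; grand total N = 432.
Expected count = (row total × column total) / N = 169 × 222 / 432 = 86.85.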